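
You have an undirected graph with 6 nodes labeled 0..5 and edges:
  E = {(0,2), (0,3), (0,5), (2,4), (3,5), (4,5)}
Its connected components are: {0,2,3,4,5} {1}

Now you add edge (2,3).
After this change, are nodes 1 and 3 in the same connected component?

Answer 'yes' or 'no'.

Answer: no

Derivation:
Initial components: {0,2,3,4,5} {1}
Adding edge (2,3): both already in same component {0,2,3,4,5}. No change.
New components: {0,2,3,4,5} {1}
Are 1 and 3 in the same component? no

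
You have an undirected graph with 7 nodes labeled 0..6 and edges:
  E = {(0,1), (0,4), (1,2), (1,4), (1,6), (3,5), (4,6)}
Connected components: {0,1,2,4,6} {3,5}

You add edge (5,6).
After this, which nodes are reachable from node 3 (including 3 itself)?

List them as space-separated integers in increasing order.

Answer: 0 1 2 3 4 5 6

Derivation:
Before: nodes reachable from 3: {3,5}
Adding (5,6): merges 3's component with another. Reachability grows.
After: nodes reachable from 3: {0,1,2,3,4,5,6}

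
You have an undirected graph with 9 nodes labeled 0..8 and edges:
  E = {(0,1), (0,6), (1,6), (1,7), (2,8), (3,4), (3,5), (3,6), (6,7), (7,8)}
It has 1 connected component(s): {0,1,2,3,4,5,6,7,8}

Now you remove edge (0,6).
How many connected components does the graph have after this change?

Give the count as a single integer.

Answer: 1

Derivation:
Initial component count: 1
Remove (0,6): not a bridge. Count unchanged: 1.
  After removal, components: {0,1,2,3,4,5,6,7,8}
New component count: 1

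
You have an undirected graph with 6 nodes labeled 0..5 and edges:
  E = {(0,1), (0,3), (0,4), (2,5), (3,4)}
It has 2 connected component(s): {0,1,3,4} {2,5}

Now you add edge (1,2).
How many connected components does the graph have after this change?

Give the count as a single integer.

Initial component count: 2
Add (1,2): merges two components. Count decreases: 2 -> 1.
New component count: 1

Answer: 1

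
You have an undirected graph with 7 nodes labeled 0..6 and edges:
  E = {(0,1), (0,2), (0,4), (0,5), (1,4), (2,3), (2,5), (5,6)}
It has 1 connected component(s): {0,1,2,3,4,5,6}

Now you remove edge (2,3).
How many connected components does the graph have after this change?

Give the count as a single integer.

Initial component count: 1
Remove (2,3): it was a bridge. Count increases: 1 -> 2.
  After removal, components: {0,1,2,4,5,6} {3}
New component count: 2

Answer: 2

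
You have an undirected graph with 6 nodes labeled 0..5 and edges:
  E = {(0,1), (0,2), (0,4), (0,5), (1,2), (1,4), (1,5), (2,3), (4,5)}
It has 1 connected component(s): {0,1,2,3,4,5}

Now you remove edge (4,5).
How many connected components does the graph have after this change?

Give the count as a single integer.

Answer: 1

Derivation:
Initial component count: 1
Remove (4,5): not a bridge. Count unchanged: 1.
  After removal, components: {0,1,2,3,4,5}
New component count: 1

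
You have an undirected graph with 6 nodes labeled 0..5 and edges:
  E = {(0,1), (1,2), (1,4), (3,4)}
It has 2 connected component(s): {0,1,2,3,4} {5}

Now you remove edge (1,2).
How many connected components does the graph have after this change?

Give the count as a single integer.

Answer: 3

Derivation:
Initial component count: 2
Remove (1,2): it was a bridge. Count increases: 2 -> 3.
  After removal, components: {0,1,3,4} {2} {5}
New component count: 3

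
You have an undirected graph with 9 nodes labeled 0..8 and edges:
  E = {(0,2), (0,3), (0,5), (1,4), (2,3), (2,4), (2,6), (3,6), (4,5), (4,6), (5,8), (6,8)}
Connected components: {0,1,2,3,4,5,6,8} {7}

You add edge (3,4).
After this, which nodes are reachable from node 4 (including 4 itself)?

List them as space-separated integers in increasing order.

Answer: 0 1 2 3 4 5 6 8

Derivation:
Before: nodes reachable from 4: {0,1,2,3,4,5,6,8}
Adding (3,4): both endpoints already in same component. Reachability from 4 unchanged.
After: nodes reachable from 4: {0,1,2,3,4,5,6,8}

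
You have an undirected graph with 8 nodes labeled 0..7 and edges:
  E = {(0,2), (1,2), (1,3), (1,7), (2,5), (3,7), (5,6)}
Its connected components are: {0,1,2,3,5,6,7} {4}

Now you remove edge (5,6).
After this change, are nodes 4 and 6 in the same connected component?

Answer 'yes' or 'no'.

Answer: no

Derivation:
Initial components: {0,1,2,3,5,6,7} {4}
Removing edge (5,6): it was a bridge — component count 2 -> 3.
New components: {0,1,2,3,5,7} {4} {6}
Are 4 and 6 in the same component? no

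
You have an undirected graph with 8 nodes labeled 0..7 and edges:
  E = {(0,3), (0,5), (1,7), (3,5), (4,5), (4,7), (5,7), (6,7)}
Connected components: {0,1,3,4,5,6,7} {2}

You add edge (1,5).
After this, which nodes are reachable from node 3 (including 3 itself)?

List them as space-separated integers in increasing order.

Before: nodes reachable from 3: {0,1,3,4,5,6,7}
Adding (1,5): both endpoints already in same component. Reachability from 3 unchanged.
After: nodes reachable from 3: {0,1,3,4,5,6,7}

Answer: 0 1 3 4 5 6 7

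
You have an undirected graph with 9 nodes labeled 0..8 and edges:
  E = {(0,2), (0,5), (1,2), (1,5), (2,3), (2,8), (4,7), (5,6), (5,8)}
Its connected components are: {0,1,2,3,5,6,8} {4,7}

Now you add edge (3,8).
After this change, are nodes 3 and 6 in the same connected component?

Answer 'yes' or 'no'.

Initial components: {0,1,2,3,5,6,8} {4,7}
Adding edge (3,8): both already in same component {0,1,2,3,5,6,8}. No change.
New components: {0,1,2,3,5,6,8} {4,7}
Are 3 and 6 in the same component? yes

Answer: yes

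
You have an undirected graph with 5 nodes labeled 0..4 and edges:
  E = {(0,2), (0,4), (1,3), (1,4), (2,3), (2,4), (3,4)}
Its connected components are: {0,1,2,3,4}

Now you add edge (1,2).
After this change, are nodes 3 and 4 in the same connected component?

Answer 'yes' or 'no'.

Answer: yes

Derivation:
Initial components: {0,1,2,3,4}
Adding edge (1,2): both already in same component {0,1,2,3,4}. No change.
New components: {0,1,2,3,4}
Are 3 and 4 in the same component? yes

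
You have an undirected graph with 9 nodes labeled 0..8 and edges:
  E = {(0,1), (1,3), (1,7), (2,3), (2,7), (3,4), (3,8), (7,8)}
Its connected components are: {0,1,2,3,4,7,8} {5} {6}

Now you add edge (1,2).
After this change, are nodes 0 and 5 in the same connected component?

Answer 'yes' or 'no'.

Initial components: {0,1,2,3,4,7,8} {5} {6}
Adding edge (1,2): both already in same component {0,1,2,3,4,7,8}. No change.
New components: {0,1,2,3,4,7,8} {5} {6}
Are 0 and 5 in the same component? no

Answer: no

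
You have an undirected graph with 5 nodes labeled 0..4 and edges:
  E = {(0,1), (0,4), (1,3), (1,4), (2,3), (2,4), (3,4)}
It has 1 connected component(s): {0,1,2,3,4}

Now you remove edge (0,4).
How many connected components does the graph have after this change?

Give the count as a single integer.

Initial component count: 1
Remove (0,4): not a bridge. Count unchanged: 1.
  After removal, components: {0,1,2,3,4}
New component count: 1

Answer: 1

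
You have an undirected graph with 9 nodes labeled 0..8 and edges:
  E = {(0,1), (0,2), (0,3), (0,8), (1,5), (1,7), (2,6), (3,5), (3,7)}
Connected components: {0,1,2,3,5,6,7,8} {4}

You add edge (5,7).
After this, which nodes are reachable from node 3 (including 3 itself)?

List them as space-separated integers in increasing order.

Before: nodes reachable from 3: {0,1,2,3,5,6,7,8}
Adding (5,7): both endpoints already in same component. Reachability from 3 unchanged.
After: nodes reachable from 3: {0,1,2,3,5,6,7,8}

Answer: 0 1 2 3 5 6 7 8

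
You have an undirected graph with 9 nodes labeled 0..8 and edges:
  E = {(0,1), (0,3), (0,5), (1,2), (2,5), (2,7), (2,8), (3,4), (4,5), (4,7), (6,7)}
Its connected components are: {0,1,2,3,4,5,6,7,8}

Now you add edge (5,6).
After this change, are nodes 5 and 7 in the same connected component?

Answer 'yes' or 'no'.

Answer: yes

Derivation:
Initial components: {0,1,2,3,4,5,6,7,8}
Adding edge (5,6): both already in same component {0,1,2,3,4,5,6,7,8}. No change.
New components: {0,1,2,3,4,5,6,7,8}
Are 5 and 7 in the same component? yes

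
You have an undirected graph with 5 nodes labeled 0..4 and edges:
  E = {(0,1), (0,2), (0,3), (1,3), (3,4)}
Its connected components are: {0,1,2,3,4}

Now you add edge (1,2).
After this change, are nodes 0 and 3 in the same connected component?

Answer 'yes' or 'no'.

Initial components: {0,1,2,3,4}
Adding edge (1,2): both already in same component {0,1,2,3,4}. No change.
New components: {0,1,2,3,4}
Are 0 and 3 in the same component? yes

Answer: yes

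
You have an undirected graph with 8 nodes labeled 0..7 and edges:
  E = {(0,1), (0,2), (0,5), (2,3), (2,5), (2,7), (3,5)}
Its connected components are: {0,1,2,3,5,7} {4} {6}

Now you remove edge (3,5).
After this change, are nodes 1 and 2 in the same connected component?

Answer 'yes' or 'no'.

Answer: yes

Derivation:
Initial components: {0,1,2,3,5,7} {4} {6}
Removing edge (3,5): not a bridge — component count unchanged at 3.
New components: {0,1,2,3,5,7} {4} {6}
Are 1 and 2 in the same component? yes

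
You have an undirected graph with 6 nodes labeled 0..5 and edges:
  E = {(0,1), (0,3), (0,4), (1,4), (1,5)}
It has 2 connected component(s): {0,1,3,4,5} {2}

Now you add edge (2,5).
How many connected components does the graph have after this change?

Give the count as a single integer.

Initial component count: 2
Add (2,5): merges two components. Count decreases: 2 -> 1.
New component count: 1

Answer: 1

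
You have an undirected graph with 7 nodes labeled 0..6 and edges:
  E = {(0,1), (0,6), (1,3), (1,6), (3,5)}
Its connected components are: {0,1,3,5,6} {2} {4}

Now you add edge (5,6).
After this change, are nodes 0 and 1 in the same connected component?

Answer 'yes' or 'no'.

Initial components: {0,1,3,5,6} {2} {4}
Adding edge (5,6): both already in same component {0,1,3,5,6}. No change.
New components: {0,1,3,5,6} {2} {4}
Are 0 and 1 in the same component? yes

Answer: yes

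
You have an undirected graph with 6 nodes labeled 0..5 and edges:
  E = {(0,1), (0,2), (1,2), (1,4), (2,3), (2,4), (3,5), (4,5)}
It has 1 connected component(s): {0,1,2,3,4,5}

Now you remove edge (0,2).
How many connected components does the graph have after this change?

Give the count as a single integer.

Initial component count: 1
Remove (0,2): not a bridge. Count unchanged: 1.
  After removal, components: {0,1,2,3,4,5}
New component count: 1

Answer: 1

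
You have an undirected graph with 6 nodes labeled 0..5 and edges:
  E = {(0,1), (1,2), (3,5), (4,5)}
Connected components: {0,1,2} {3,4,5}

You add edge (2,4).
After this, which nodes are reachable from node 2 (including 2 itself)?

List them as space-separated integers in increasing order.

Answer: 0 1 2 3 4 5

Derivation:
Before: nodes reachable from 2: {0,1,2}
Adding (2,4): merges 2's component with another. Reachability grows.
After: nodes reachable from 2: {0,1,2,3,4,5}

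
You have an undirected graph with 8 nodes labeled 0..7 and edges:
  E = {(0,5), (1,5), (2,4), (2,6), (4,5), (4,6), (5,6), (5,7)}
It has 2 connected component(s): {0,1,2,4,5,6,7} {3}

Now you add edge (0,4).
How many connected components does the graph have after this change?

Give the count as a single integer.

Answer: 2

Derivation:
Initial component count: 2
Add (0,4): endpoints already in same component. Count unchanged: 2.
New component count: 2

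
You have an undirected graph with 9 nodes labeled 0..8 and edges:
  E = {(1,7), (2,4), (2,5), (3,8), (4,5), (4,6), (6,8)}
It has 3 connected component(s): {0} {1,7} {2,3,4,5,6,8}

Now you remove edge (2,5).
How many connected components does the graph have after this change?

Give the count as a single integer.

Initial component count: 3
Remove (2,5): not a bridge. Count unchanged: 3.
  After removal, components: {0} {1,7} {2,3,4,5,6,8}
New component count: 3

Answer: 3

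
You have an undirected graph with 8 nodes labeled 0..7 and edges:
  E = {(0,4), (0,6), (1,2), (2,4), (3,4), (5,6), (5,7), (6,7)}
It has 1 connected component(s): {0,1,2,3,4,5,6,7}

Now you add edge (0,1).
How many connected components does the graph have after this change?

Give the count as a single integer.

Answer: 1

Derivation:
Initial component count: 1
Add (0,1): endpoints already in same component. Count unchanged: 1.
New component count: 1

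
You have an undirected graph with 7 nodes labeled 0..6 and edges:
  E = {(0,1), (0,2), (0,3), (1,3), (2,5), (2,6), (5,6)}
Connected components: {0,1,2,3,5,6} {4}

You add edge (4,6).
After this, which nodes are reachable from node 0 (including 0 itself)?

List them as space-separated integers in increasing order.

Before: nodes reachable from 0: {0,1,2,3,5,6}
Adding (4,6): merges 0's component with another. Reachability grows.
After: nodes reachable from 0: {0,1,2,3,4,5,6}

Answer: 0 1 2 3 4 5 6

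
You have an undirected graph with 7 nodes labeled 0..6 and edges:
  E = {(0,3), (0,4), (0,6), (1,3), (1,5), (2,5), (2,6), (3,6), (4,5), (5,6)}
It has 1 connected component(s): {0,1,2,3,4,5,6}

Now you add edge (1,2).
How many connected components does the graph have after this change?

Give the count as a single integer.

Answer: 1

Derivation:
Initial component count: 1
Add (1,2): endpoints already in same component. Count unchanged: 1.
New component count: 1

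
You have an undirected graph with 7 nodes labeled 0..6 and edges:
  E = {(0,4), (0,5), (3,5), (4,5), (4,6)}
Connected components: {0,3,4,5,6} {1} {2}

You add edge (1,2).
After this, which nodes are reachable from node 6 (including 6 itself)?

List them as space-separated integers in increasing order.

Answer: 0 3 4 5 6

Derivation:
Before: nodes reachable from 6: {0,3,4,5,6}
Adding (1,2): merges two components, but neither contains 6. Reachability from 6 unchanged.
After: nodes reachable from 6: {0,3,4,5,6}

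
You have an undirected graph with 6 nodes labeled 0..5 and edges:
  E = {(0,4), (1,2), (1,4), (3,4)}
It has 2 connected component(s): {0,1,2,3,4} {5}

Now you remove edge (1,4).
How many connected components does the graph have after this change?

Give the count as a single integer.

Initial component count: 2
Remove (1,4): it was a bridge. Count increases: 2 -> 3.
  After removal, components: {0,3,4} {1,2} {5}
New component count: 3

Answer: 3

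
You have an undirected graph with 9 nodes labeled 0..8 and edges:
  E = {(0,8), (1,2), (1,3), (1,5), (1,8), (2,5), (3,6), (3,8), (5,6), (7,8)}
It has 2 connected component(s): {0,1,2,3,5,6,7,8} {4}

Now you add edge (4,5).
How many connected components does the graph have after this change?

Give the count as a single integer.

Initial component count: 2
Add (4,5): merges two components. Count decreases: 2 -> 1.
New component count: 1

Answer: 1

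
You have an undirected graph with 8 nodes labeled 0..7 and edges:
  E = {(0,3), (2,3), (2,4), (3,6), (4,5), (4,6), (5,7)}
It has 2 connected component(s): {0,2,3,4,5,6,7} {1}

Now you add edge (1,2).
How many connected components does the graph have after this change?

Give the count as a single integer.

Answer: 1

Derivation:
Initial component count: 2
Add (1,2): merges two components. Count decreases: 2 -> 1.
New component count: 1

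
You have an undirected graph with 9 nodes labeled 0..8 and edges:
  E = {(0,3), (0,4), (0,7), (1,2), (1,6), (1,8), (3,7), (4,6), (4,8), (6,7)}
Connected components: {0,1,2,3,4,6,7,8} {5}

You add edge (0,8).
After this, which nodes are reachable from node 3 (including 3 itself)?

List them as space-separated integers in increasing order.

Answer: 0 1 2 3 4 6 7 8

Derivation:
Before: nodes reachable from 3: {0,1,2,3,4,6,7,8}
Adding (0,8): both endpoints already in same component. Reachability from 3 unchanged.
After: nodes reachable from 3: {0,1,2,3,4,6,7,8}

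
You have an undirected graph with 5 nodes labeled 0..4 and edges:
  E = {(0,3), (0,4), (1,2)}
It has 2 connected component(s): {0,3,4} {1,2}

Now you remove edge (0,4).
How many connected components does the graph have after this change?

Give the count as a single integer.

Answer: 3

Derivation:
Initial component count: 2
Remove (0,4): it was a bridge. Count increases: 2 -> 3.
  After removal, components: {0,3} {1,2} {4}
New component count: 3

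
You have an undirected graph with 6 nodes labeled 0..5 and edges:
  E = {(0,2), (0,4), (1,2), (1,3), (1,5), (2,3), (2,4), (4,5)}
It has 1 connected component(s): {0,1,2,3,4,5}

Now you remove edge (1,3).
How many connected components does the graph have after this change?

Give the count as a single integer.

Answer: 1

Derivation:
Initial component count: 1
Remove (1,3): not a bridge. Count unchanged: 1.
  After removal, components: {0,1,2,3,4,5}
New component count: 1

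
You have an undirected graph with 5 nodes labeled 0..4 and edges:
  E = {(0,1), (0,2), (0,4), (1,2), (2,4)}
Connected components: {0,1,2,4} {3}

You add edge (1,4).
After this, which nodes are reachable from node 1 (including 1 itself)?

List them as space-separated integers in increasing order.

Answer: 0 1 2 4

Derivation:
Before: nodes reachable from 1: {0,1,2,4}
Adding (1,4): both endpoints already in same component. Reachability from 1 unchanged.
After: nodes reachable from 1: {0,1,2,4}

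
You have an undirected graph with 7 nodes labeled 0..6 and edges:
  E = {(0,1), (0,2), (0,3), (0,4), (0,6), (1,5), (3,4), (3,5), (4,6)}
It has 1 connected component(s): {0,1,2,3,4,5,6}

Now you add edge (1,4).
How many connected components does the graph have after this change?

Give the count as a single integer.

Answer: 1

Derivation:
Initial component count: 1
Add (1,4): endpoints already in same component. Count unchanged: 1.
New component count: 1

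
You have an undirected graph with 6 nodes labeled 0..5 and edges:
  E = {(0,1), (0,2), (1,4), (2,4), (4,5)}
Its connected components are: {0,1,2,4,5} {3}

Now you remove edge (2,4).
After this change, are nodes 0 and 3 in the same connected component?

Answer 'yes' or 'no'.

Initial components: {0,1,2,4,5} {3}
Removing edge (2,4): not a bridge — component count unchanged at 2.
New components: {0,1,2,4,5} {3}
Are 0 and 3 in the same component? no

Answer: no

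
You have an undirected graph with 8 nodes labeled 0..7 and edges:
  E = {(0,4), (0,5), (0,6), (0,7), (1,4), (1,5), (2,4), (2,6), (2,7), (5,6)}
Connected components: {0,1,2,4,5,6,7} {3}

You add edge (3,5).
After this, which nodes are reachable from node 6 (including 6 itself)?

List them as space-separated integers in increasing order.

Answer: 0 1 2 3 4 5 6 7

Derivation:
Before: nodes reachable from 6: {0,1,2,4,5,6,7}
Adding (3,5): merges 6's component with another. Reachability grows.
After: nodes reachable from 6: {0,1,2,3,4,5,6,7}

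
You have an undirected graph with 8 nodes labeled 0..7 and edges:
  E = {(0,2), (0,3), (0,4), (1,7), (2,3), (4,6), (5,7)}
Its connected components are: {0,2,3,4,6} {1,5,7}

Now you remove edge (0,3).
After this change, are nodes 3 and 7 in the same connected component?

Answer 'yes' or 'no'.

Initial components: {0,2,3,4,6} {1,5,7}
Removing edge (0,3): not a bridge — component count unchanged at 2.
New components: {0,2,3,4,6} {1,5,7}
Are 3 and 7 in the same component? no

Answer: no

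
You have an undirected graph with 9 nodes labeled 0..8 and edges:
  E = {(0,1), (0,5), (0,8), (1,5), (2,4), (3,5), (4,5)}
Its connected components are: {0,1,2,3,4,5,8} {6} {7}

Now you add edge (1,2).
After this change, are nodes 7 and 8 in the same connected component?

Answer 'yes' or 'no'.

Answer: no

Derivation:
Initial components: {0,1,2,3,4,5,8} {6} {7}
Adding edge (1,2): both already in same component {0,1,2,3,4,5,8}. No change.
New components: {0,1,2,3,4,5,8} {6} {7}
Are 7 and 8 in the same component? no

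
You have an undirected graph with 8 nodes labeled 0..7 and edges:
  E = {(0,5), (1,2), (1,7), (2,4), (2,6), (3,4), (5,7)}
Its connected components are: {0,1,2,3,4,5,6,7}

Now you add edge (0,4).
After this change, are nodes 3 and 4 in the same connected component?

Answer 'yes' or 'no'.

Initial components: {0,1,2,3,4,5,6,7}
Adding edge (0,4): both already in same component {0,1,2,3,4,5,6,7}. No change.
New components: {0,1,2,3,4,5,6,7}
Are 3 and 4 in the same component? yes

Answer: yes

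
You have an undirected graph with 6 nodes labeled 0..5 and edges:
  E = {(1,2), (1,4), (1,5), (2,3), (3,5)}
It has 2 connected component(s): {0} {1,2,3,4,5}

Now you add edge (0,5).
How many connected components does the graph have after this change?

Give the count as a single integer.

Initial component count: 2
Add (0,5): merges two components. Count decreases: 2 -> 1.
New component count: 1

Answer: 1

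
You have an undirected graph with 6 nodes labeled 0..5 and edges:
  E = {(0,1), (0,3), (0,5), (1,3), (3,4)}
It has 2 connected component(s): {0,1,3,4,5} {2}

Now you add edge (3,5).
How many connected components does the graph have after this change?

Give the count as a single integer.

Answer: 2

Derivation:
Initial component count: 2
Add (3,5): endpoints already in same component. Count unchanged: 2.
New component count: 2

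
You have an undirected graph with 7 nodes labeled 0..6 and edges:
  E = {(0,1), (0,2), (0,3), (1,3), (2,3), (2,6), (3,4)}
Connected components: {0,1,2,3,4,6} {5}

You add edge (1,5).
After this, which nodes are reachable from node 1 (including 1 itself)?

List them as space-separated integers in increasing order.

Before: nodes reachable from 1: {0,1,2,3,4,6}
Adding (1,5): merges 1's component with another. Reachability grows.
After: nodes reachable from 1: {0,1,2,3,4,5,6}

Answer: 0 1 2 3 4 5 6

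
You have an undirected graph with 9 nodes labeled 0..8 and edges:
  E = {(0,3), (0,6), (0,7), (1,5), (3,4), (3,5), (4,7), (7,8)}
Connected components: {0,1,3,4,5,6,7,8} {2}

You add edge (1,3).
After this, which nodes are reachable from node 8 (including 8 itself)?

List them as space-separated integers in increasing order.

Answer: 0 1 3 4 5 6 7 8

Derivation:
Before: nodes reachable from 8: {0,1,3,4,5,6,7,8}
Adding (1,3): both endpoints already in same component. Reachability from 8 unchanged.
After: nodes reachable from 8: {0,1,3,4,5,6,7,8}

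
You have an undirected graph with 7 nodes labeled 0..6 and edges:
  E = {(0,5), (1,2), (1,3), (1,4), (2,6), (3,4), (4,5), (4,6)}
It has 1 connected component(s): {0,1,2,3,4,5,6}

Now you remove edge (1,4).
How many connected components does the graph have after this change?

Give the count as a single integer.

Answer: 1

Derivation:
Initial component count: 1
Remove (1,4): not a bridge. Count unchanged: 1.
  After removal, components: {0,1,2,3,4,5,6}
New component count: 1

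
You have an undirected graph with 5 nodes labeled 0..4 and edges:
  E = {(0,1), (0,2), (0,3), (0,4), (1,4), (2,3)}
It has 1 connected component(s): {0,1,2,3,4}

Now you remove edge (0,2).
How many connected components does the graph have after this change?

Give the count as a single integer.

Answer: 1

Derivation:
Initial component count: 1
Remove (0,2): not a bridge. Count unchanged: 1.
  After removal, components: {0,1,2,3,4}
New component count: 1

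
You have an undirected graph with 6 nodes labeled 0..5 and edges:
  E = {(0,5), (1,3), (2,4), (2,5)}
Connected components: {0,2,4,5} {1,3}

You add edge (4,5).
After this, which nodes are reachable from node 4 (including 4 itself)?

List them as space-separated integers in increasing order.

Answer: 0 2 4 5

Derivation:
Before: nodes reachable from 4: {0,2,4,5}
Adding (4,5): both endpoints already in same component. Reachability from 4 unchanged.
After: nodes reachable from 4: {0,2,4,5}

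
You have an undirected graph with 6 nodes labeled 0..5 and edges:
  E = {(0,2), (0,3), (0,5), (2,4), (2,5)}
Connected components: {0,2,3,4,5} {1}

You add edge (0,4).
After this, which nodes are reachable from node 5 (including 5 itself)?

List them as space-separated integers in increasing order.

Before: nodes reachable from 5: {0,2,3,4,5}
Adding (0,4): both endpoints already in same component. Reachability from 5 unchanged.
After: nodes reachable from 5: {0,2,3,4,5}

Answer: 0 2 3 4 5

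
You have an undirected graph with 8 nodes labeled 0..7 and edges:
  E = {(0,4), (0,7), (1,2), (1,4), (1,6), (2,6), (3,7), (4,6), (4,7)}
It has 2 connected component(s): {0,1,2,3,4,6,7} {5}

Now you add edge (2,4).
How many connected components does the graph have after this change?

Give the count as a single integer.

Initial component count: 2
Add (2,4): endpoints already in same component. Count unchanged: 2.
New component count: 2

Answer: 2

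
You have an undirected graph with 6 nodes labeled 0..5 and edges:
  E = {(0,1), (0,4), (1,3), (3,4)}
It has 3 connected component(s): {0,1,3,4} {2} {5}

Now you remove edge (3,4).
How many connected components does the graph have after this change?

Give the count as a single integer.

Answer: 3

Derivation:
Initial component count: 3
Remove (3,4): not a bridge. Count unchanged: 3.
  After removal, components: {0,1,3,4} {2} {5}
New component count: 3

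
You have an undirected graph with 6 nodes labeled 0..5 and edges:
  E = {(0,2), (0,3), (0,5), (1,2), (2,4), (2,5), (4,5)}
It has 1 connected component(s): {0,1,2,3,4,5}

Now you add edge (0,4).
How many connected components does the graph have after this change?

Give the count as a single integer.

Answer: 1

Derivation:
Initial component count: 1
Add (0,4): endpoints already in same component. Count unchanged: 1.
New component count: 1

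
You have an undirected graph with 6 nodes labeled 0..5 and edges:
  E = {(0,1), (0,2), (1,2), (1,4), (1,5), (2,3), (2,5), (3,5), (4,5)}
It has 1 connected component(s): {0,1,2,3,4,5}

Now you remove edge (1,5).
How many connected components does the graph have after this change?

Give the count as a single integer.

Initial component count: 1
Remove (1,5): not a bridge. Count unchanged: 1.
  After removal, components: {0,1,2,3,4,5}
New component count: 1

Answer: 1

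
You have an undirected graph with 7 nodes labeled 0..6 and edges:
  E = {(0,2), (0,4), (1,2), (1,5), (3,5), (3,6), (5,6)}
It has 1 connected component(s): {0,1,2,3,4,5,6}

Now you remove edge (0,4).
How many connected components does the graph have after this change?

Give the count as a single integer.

Answer: 2

Derivation:
Initial component count: 1
Remove (0,4): it was a bridge. Count increases: 1 -> 2.
  After removal, components: {0,1,2,3,5,6} {4}
New component count: 2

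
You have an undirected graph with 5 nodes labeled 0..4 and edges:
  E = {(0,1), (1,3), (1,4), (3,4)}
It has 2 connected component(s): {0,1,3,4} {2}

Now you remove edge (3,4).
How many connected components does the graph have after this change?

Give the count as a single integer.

Initial component count: 2
Remove (3,4): not a bridge. Count unchanged: 2.
  After removal, components: {0,1,3,4} {2}
New component count: 2

Answer: 2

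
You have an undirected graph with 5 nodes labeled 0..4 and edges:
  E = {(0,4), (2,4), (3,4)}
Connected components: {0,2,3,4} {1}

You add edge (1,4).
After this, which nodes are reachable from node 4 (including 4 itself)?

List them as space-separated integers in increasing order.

Answer: 0 1 2 3 4

Derivation:
Before: nodes reachable from 4: {0,2,3,4}
Adding (1,4): merges 4's component with another. Reachability grows.
After: nodes reachable from 4: {0,1,2,3,4}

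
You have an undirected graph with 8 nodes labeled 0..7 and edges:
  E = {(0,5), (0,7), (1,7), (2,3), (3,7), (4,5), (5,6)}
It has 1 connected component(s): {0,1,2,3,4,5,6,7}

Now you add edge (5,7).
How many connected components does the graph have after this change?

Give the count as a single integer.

Answer: 1

Derivation:
Initial component count: 1
Add (5,7): endpoints already in same component. Count unchanged: 1.
New component count: 1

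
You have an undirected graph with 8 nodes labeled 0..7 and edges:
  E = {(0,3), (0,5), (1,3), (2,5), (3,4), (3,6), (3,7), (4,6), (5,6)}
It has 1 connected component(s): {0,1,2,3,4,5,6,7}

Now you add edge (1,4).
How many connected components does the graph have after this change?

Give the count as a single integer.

Answer: 1

Derivation:
Initial component count: 1
Add (1,4): endpoints already in same component. Count unchanged: 1.
New component count: 1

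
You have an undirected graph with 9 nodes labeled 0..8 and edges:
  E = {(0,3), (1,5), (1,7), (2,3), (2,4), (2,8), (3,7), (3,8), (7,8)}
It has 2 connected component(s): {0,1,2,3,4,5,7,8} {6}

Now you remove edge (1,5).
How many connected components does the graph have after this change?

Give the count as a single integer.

Initial component count: 2
Remove (1,5): it was a bridge. Count increases: 2 -> 3.
  After removal, components: {0,1,2,3,4,7,8} {5} {6}
New component count: 3

Answer: 3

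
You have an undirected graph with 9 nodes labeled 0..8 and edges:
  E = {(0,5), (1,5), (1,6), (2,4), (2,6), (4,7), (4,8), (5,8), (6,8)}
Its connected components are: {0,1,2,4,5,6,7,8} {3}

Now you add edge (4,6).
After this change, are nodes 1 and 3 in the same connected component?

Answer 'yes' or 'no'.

Initial components: {0,1,2,4,5,6,7,8} {3}
Adding edge (4,6): both already in same component {0,1,2,4,5,6,7,8}. No change.
New components: {0,1,2,4,5,6,7,8} {3}
Are 1 and 3 in the same component? no

Answer: no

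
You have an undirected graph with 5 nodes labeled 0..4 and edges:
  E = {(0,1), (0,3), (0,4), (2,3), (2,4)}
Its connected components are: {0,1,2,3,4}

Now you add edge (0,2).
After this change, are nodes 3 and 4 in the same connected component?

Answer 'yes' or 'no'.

Answer: yes

Derivation:
Initial components: {0,1,2,3,4}
Adding edge (0,2): both already in same component {0,1,2,3,4}. No change.
New components: {0,1,2,3,4}
Are 3 and 4 in the same component? yes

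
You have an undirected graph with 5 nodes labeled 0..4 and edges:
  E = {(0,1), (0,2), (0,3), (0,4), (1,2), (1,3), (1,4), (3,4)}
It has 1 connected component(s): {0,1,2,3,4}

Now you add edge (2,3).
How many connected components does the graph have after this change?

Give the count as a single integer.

Initial component count: 1
Add (2,3): endpoints already in same component. Count unchanged: 1.
New component count: 1

Answer: 1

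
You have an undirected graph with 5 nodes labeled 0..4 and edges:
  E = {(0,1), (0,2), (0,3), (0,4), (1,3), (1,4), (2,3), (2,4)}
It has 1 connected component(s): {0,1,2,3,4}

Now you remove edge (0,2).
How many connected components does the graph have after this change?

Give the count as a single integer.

Initial component count: 1
Remove (0,2): not a bridge. Count unchanged: 1.
  After removal, components: {0,1,2,3,4}
New component count: 1

Answer: 1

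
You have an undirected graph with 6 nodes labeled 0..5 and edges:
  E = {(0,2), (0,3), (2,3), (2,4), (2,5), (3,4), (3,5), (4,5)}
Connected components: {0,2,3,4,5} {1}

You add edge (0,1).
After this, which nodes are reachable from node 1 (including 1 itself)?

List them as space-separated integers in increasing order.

Before: nodes reachable from 1: {1}
Adding (0,1): merges 1's component with another. Reachability grows.
After: nodes reachable from 1: {0,1,2,3,4,5}

Answer: 0 1 2 3 4 5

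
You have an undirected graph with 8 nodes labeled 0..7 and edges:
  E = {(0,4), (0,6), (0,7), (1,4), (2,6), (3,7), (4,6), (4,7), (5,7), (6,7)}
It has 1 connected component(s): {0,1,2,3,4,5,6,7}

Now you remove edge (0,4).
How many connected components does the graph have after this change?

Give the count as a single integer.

Initial component count: 1
Remove (0,4): not a bridge. Count unchanged: 1.
  After removal, components: {0,1,2,3,4,5,6,7}
New component count: 1

Answer: 1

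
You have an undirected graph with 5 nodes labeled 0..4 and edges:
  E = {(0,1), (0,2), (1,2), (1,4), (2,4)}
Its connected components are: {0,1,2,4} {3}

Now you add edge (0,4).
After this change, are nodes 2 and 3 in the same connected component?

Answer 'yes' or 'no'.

Initial components: {0,1,2,4} {3}
Adding edge (0,4): both already in same component {0,1,2,4}. No change.
New components: {0,1,2,4} {3}
Are 2 and 3 in the same component? no

Answer: no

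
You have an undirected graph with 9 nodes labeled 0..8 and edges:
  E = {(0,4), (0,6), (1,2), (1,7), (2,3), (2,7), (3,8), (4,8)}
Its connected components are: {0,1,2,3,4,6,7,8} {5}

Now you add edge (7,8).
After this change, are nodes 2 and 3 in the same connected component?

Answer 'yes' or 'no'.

Answer: yes

Derivation:
Initial components: {0,1,2,3,4,6,7,8} {5}
Adding edge (7,8): both already in same component {0,1,2,3,4,6,7,8}. No change.
New components: {0,1,2,3,4,6,7,8} {5}
Are 2 and 3 in the same component? yes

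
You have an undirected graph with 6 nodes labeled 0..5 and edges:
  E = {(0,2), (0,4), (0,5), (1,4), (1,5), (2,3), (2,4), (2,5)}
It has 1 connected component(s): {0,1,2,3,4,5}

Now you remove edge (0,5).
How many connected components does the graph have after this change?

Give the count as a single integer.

Answer: 1

Derivation:
Initial component count: 1
Remove (0,5): not a bridge. Count unchanged: 1.
  After removal, components: {0,1,2,3,4,5}
New component count: 1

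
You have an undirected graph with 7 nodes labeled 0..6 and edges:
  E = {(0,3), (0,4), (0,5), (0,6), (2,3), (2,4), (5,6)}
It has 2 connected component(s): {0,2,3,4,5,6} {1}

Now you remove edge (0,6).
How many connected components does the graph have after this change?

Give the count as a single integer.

Initial component count: 2
Remove (0,6): not a bridge. Count unchanged: 2.
  After removal, components: {0,2,3,4,5,6} {1}
New component count: 2

Answer: 2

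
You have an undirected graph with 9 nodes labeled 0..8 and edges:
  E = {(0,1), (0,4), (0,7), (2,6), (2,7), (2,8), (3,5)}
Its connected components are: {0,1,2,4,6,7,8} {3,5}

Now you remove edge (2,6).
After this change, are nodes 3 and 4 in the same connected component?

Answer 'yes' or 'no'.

Answer: no

Derivation:
Initial components: {0,1,2,4,6,7,8} {3,5}
Removing edge (2,6): it was a bridge — component count 2 -> 3.
New components: {0,1,2,4,7,8} {3,5} {6}
Are 3 and 4 in the same component? no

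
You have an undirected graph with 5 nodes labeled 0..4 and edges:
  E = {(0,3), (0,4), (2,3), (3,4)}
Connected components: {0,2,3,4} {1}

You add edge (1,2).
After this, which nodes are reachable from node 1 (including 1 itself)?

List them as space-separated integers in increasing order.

Before: nodes reachable from 1: {1}
Adding (1,2): merges 1's component with another. Reachability grows.
After: nodes reachable from 1: {0,1,2,3,4}

Answer: 0 1 2 3 4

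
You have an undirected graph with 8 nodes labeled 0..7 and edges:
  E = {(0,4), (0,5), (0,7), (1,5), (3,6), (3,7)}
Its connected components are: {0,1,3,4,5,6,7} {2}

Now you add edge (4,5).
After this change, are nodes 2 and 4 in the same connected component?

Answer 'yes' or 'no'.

Initial components: {0,1,3,4,5,6,7} {2}
Adding edge (4,5): both already in same component {0,1,3,4,5,6,7}. No change.
New components: {0,1,3,4,5,6,7} {2}
Are 2 and 4 in the same component? no

Answer: no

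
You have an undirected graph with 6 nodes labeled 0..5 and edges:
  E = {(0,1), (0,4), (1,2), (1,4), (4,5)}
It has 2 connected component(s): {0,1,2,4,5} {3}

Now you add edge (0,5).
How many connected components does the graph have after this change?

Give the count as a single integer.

Initial component count: 2
Add (0,5): endpoints already in same component. Count unchanged: 2.
New component count: 2

Answer: 2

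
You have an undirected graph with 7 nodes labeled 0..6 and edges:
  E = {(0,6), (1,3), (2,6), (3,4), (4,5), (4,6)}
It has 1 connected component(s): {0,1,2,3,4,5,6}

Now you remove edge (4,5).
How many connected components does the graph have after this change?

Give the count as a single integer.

Answer: 2

Derivation:
Initial component count: 1
Remove (4,5): it was a bridge. Count increases: 1 -> 2.
  After removal, components: {0,1,2,3,4,6} {5}
New component count: 2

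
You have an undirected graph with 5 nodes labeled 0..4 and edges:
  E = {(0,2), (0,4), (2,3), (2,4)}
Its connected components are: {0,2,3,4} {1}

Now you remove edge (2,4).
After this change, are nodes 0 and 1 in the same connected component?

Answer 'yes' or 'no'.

Initial components: {0,2,3,4} {1}
Removing edge (2,4): not a bridge — component count unchanged at 2.
New components: {0,2,3,4} {1}
Are 0 and 1 in the same component? no

Answer: no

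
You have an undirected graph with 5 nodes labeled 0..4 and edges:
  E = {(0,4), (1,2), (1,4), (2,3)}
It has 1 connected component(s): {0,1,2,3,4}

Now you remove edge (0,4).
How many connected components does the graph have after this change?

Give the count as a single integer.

Initial component count: 1
Remove (0,4): it was a bridge. Count increases: 1 -> 2.
  After removal, components: {0} {1,2,3,4}
New component count: 2

Answer: 2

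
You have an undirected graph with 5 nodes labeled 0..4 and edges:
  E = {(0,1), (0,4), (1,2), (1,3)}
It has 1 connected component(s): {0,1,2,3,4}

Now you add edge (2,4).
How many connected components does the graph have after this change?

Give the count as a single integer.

Answer: 1

Derivation:
Initial component count: 1
Add (2,4): endpoints already in same component. Count unchanged: 1.
New component count: 1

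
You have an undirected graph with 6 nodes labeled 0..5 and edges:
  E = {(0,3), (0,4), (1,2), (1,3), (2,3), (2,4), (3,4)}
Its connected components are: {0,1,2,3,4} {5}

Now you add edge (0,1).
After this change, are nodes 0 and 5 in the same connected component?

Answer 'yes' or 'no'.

Answer: no

Derivation:
Initial components: {0,1,2,3,4} {5}
Adding edge (0,1): both already in same component {0,1,2,3,4}. No change.
New components: {0,1,2,3,4} {5}
Are 0 and 5 in the same component? no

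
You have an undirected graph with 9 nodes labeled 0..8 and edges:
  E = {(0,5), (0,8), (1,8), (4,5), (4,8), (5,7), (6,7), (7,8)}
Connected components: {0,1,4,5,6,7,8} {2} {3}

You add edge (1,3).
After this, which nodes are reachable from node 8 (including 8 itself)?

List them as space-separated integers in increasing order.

Before: nodes reachable from 8: {0,1,4,5,6,7,8}
Adding (1,3): merges 8's component with another. Reachability grows.
After: nodes reachable from 8: {0,1,3,4,5,6,7,8}

Answer: 0 1 3 4 5 6 7 8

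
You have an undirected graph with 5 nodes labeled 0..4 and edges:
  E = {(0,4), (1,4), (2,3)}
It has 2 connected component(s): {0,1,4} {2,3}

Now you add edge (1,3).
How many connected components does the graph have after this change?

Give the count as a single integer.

Answer: 1

Derivation:
Initial component count: 2
Add (1,3): merges two components. Count decreases: 2 -> 1.
New component count: 1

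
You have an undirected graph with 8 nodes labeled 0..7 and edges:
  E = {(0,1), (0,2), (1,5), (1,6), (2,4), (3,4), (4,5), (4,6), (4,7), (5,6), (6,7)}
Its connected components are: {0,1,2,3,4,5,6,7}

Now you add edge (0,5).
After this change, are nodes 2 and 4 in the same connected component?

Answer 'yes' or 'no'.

Initial components: {0,1,2,3,4,5,6,7}
Adding edge (0,5): both already in same component {0,1,2,3,4,5,6,7}. No change.
New components: {0,1,2,3,4,5,6,7}
Are 2 and 4 in the same component? yes

Answer: yes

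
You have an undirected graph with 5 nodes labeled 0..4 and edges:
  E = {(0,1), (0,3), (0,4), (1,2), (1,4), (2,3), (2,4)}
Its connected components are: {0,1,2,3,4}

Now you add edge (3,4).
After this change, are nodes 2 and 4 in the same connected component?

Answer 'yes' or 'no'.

Initial components: {0,1,2,3,4}
Adding edge (3,4): both already in same component {0,1,2,3,4}. No change.
New components: {0,1,2,3,4}
Are 2 and 4 in the same component? yes

Answer: yes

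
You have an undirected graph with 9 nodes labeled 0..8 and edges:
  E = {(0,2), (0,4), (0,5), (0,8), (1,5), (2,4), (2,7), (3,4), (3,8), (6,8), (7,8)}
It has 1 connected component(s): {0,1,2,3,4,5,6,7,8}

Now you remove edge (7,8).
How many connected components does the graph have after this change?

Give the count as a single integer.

Initial component count: 1
Remove (7,8): not a bridge. Count unchanged: 1.
  After removal, components: {0,1,2,3,4,5,6,7,8}
New component count: 1

Answer: 1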